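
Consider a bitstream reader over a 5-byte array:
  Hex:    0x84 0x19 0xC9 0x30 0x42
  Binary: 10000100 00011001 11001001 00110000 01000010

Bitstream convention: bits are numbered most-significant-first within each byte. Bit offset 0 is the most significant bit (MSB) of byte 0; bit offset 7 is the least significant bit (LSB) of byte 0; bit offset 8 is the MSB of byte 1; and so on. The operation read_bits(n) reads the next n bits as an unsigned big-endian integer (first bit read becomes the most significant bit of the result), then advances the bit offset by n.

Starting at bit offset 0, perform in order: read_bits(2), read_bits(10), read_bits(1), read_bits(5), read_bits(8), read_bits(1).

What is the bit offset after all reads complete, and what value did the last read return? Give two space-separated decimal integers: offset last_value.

Answer: 27 1

Derivation:
Read 1: bits[0:2] width=2 -> value=2 (bin 10); offset now 2 = byte 0 bit 2; 38 bits remain
Read 2: bits[2:12] width=10 -> value=65 (bin 0001000001); offset now 12 = byte 1 bit 4; 28 bits remain
Read 3: bits[12:13] width=1 -> value=1 (bin 1); offset now 13 = byte 1 bit 5; 27 bits remain
Read 4: bits[13:18] width=5 -> value=7 (bin 00111); offset now 18 = byte 2 bit 2; 22 bits remain
Read 5: bits[18:26] width=8 -> value=36 (bin 00100100); offset now 26 = byte 3 bit 2; 14 bits remain
Read 6: bits[26:27] width=1 -> value=1 (bin 1); offset now 27 = byte 3 bit 3; 13 bits remain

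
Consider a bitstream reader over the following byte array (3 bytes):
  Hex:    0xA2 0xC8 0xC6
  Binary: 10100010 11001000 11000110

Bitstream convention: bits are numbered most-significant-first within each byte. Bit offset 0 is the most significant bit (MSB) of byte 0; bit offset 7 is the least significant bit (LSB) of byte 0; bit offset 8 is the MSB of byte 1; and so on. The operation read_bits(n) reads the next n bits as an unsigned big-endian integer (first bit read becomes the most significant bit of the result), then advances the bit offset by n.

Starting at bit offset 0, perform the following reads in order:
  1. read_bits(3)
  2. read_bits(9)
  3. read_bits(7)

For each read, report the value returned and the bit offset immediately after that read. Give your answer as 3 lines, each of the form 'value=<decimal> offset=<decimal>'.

Answer: value=5 offset=3
value=44 offset=12
value=70 offset=19

Derivation:
Read 1: bits[0:3] width=3 -> value=5 (bin 101); offset now 3 = byte 0 bit 3; 21 bits remain
Read 2: bits[3:12] width=9 -> value=44 (bin 000101100); offset now 12 = byte 1 bit 4; 12 bits remain
Read 3: bits[12:19] width=7 -> value=70 (bin 1000110); offset now 19 = byte 2 bit 3; 5 bits remain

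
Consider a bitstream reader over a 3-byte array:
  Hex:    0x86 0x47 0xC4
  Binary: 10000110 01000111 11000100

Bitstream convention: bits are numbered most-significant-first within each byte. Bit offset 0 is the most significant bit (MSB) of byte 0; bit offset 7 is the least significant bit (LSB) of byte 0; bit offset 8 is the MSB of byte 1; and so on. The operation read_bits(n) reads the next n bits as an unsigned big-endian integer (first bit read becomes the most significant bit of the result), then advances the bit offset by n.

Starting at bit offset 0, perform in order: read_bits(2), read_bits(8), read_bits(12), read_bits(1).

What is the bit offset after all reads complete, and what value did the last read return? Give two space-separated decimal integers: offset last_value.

Answer: 23 0

Derivation:
Read 1: bits[0:2] width=2 -> value=2 (bin 10); offset now 2 = byte 0 bit 2; 22 bits remain
Read 2: bits[2:10] width=8 -> value=25 (bin 00011001); offset now 10 = byte 1 bit 2; 14 bits remain
Read 3: bits[10:22] width=12 -> value=497 (bin 000111110001); offset now 22 = byte 2 bit 6; 2 bits remain
Read 4: bits[22:23] width=1 -> value=0 (bin 0); offset now 23 = byte 2 bit 7; 1 bits remain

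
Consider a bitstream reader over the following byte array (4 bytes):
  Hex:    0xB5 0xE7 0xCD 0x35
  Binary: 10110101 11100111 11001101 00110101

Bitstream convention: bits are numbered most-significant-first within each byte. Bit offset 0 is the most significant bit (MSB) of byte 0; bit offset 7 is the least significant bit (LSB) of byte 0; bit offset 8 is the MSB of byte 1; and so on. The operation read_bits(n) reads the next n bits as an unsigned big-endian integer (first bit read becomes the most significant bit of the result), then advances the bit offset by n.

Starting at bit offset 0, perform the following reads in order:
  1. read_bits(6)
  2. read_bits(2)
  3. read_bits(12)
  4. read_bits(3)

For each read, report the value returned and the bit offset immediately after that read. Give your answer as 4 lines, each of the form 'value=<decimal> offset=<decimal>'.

Answer: value=45 offset=6
value=1 offset=8
value=3708 offset=20
value=6 offset=23

Derivation:
Read 1: bits[0:6] width=6 -> value=45 (bin 101101); offset now 6 = byte 0 bit 6; 26 bits remain
Read 2: bits[6:8] width=2 -> value=1 (bin 01); offset now 8 = byte 1 bit 0; 24 bits remain
Read 3: bits[8:20] width=12 -> value=3708 (bin 111001111100); offset now 20 = byte 2 bit 4; 12 bits remain
Read 4: bits[20:23] width=3 -> value=6 (bin 110); offset now 23 = byte 2 bit 7; 9 bits remain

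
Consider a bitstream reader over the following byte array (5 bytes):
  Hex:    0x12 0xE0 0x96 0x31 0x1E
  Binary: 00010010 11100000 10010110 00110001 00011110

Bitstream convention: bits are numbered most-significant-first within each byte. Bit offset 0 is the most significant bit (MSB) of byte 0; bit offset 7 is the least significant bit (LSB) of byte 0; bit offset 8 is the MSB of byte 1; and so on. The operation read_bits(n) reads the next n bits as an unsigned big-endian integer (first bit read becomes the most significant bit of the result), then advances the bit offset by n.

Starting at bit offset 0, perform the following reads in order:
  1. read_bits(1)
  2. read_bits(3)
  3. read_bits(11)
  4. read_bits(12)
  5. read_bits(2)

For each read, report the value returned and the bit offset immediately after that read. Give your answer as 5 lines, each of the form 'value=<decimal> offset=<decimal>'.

Answer: value=0 offset=1
value=1 offset=4
value=368 offset=15
value=1201 offset=27
value=2 offset=29

Derivation:
Read 1: bits[0:1] width=1 -> value=0 (bin 0); offset now 1 = byte 0 bit 1; 39 bits remain
Read 2: bits[1:4] width=3 -> value=1 (bin 001); offset now 4 = byte 0 bit 4; 36 bits remain
Read 3: bits[4:15] width=11 -> value=368 (bin 00101110000); offset now 15 = byte 1 bit 7; 25 bits remain
Read 4: bits[15:27] width=12 -> value=1201 (bin 010010110001); offset now 27 = byte 3 bit 3; 13 bits remain
Read 5: bits[27:29] width=2 -> value=2 (bin 10); offset now 29 = byte 3 bit 5; 11 bits remain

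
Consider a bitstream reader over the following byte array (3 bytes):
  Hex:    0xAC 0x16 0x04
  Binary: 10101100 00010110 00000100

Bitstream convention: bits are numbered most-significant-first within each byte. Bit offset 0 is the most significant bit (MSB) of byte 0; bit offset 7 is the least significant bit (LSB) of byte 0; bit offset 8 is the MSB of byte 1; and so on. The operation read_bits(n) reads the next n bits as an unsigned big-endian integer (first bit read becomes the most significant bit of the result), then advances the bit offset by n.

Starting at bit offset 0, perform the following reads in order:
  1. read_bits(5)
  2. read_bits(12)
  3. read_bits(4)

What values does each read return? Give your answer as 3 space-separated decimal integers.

Read 1: bits[0:5] width=5 -> value=21 (bin 10101); offset now 5 = byte 0 bit 5; 19 bits remain
Read 2: bits[5:17] width=12 -> value=2092 (bin 100000101100); offset now 17 = byte 2 bit 1; 7 bits remain
Read 3: bits[17:21] width=4 -> value=0 (bin 0000); offset now 21 = byte 2 bit 5; 3 bits remain

Answer: 21 2092 0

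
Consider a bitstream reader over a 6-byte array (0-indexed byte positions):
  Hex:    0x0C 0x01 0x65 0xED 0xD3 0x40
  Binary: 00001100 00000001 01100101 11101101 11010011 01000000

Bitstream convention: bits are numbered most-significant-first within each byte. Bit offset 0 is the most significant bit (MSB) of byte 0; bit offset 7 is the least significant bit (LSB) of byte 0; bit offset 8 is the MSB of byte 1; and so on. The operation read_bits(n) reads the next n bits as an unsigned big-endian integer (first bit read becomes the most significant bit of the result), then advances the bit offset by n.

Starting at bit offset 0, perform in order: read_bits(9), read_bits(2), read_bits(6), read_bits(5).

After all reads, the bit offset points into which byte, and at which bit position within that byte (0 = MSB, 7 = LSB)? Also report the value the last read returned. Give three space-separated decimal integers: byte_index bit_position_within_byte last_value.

Read 1: bits[0:9] width=9 -> value=24 (bin 000011000); offset now 9 = byte 1 bit 1; 39 bits remain
Read 2: bits[9:11] width=2 -> value=0 (bin 00); offset now 11 = byte 1 bit 3; 37 bits remain
Read 3: bits[11:17] width=6 -> value=2 (bin 000010); offset now 17 = byte 2 bit 1; 31 bits remain
Read 4: bits[17:22] width=5 -> value=25 (bin 11001); offset now 22 = byte 2 bit 6; 26 bits remain

Answer: 2 6 25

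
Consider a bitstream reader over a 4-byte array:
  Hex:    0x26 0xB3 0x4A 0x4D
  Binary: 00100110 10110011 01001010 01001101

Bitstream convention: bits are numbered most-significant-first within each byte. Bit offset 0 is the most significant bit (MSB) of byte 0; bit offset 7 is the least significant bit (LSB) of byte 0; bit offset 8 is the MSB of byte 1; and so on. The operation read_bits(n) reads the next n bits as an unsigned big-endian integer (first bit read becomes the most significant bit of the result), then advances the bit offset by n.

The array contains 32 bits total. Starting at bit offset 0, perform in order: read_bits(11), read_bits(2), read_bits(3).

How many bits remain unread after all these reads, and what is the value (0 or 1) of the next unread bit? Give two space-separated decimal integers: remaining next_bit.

Answer: 16 0

Derivation:
Read 1: bits[0:11] width=11 -> value=309 (bin 00100110101); offset now 11 = byte 1 bit 3; 21 bits remain
Read 2: bits[11:13] width=2 -> value=2 (bin 10); offset now 13 = byte 1 bit 5; 19 bits remain
Read 3: bits[13:16] width=3 -> value=3 (bin 011); offset now 16 = byte 2 bit 0; 16 bits remain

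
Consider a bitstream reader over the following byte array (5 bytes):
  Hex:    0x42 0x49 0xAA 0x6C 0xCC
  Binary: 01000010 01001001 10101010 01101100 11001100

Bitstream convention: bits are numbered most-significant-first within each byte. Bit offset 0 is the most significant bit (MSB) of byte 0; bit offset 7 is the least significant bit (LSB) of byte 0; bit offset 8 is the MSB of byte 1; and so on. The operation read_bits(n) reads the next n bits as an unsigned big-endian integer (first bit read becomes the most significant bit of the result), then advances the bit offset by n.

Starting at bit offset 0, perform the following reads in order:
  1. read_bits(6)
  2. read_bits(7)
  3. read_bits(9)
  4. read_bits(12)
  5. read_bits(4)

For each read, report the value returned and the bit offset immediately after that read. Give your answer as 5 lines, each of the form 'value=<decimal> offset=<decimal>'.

Read 1: bits[0:6] width=6 -> value=16 (bin 010000); offset now 6 = byte 0 bit 6; 34 bits remain
Read 2: bits[6:13] width=7 -> value=73 (bin 1001001); offset now 13 = byte 1 bit 5; 27 bits remain
Read 3: bits[13:22] width=9 -> value=106 (bin 001101010); offset now 22 = byte 2 bit 6; 18 bits remain
Read 4: bits[22:34] width=12 -> value=2483 (bin 100110110011); offset now 34 = byte 4 bit 2; 6 bits remain
Read 5: bits[34:38] width=4 -> value=3 (bin 0011); offset now 38 = byte 4 bit 6; 2 bits remain

Answer: value=16 offset=6
value=73 offset=13
value=106 offset=22
value=2483 offset=34
value=3 offset=38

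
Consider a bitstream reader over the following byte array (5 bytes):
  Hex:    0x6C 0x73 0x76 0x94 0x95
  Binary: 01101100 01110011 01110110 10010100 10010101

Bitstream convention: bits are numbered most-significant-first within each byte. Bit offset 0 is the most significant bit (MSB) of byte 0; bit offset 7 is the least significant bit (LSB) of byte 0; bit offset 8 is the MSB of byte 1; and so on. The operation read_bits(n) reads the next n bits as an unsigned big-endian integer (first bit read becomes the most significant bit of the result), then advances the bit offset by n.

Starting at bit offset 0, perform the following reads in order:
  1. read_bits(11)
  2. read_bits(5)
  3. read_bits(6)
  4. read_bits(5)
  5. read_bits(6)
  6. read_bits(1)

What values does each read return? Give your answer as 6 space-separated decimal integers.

Answer: 867 19 29 20 41 0

Derivation:
Read 1: bits[0:11] width=11 -> value=867 (bin 01101100011); offset now 11 = byte 1 bit 3; 29 bits remain
Read 2: bits[11:16] width=5 -> value=19 (bin 10011); offset now 16 = byte 2 bit 0; 24 bits remain
Read 3: bits[16:22] width=6 -> value=29 (bin 011101); offset now 22 = byte 2 bit 6; 18 bits remain
Read 4: bits[22:27] width=5 -> value=20 (bin 10100); offset now 27 = byte 3 bit 3; 13 bits remain
Read 5: bits[27:33] width=6 -> value=41 (bin 101001); offset now 33 = byte 4 bit 1; 7 bits remain
Read 6: bits[33:34] width=1 -> value=0 (bin 0); offset now 34 = byte 4 bit 2; 6 bits remain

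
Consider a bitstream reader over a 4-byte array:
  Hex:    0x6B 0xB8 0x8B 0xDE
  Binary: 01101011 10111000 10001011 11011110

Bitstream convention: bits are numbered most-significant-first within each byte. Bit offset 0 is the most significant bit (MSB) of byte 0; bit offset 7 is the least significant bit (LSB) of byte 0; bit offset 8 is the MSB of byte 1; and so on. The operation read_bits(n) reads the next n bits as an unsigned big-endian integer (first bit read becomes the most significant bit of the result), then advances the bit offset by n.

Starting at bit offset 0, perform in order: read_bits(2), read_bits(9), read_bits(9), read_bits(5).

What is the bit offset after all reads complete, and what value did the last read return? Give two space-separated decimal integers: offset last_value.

Answer: 25 23

Derivation:
Read 1: bits[0:2] width=2 -> value=1 (bin 01); offset now 2 = byte 0 bit 2; 30 bits remain
Read 2: bits[2:11] width=9 -> value=349 (bin 101011101); offset now 11 = byte 1 bit 3; 21 bits remain
Read 3: bits[11:20] width=9 -> value=392 (bin 110001000); offset now 20 = byte 2 bit 4; 12 bits remain
Read 4: bits[20:25] width=5 -> value=23 (bin 10111); offset now 25 = byte 3 bit 1; 7 bits remain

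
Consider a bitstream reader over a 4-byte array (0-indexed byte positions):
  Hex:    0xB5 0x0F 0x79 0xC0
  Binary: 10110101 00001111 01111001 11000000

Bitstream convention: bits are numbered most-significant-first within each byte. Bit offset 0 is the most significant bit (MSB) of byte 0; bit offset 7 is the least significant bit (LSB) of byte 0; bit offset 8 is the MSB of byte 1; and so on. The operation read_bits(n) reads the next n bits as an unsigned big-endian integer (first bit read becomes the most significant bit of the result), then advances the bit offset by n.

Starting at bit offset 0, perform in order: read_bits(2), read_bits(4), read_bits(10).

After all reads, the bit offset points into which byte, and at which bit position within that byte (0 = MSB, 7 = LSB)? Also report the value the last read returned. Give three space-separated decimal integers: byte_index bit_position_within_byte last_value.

Read 1: bits[0:2] width=2 -> value=2 (bin 10); offset now 2 = byte 0 bit 2; 30 bits remain
Read 2: bits[2:6] width=4 -> value=13 (bin 1101); offset now 6 = byte 0 bit 6; 26 bits remain
Read 3: bits[6:16] width=10 -> value=271 (bin 0100001111); offset now 16 = byte 2 bit 0; 16 bits remain

Answer: 2 0 271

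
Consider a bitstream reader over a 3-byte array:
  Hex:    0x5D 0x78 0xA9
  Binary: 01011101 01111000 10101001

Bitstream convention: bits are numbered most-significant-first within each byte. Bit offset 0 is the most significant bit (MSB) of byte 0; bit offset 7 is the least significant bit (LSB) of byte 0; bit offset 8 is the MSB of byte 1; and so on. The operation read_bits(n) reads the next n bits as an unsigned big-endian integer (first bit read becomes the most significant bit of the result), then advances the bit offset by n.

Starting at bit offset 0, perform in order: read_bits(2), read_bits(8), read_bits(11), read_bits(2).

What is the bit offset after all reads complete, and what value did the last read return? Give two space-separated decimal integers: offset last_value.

Answer: 23 0

Derivation:
Read 1: bits[0:2] width=2 -> value=1 (bin 01); offset now 2 = byte 0 bit 2; 22 bits remain
Read 2: bits[2:10] width=8 -> value=117 (bin 01110101); offset now 10 = byte 1 bit 2; 14 bits remain
Read 3: bits[10:21] width=11 -> value=1813 (bin 11100010101); offset now 21 = byte 2 bit 5; 3 bits remain
Read 4: bits[21:23] width=2 -> value=0 (bin 00); offset now 23 = byte 2 bit 7; 1 bits remain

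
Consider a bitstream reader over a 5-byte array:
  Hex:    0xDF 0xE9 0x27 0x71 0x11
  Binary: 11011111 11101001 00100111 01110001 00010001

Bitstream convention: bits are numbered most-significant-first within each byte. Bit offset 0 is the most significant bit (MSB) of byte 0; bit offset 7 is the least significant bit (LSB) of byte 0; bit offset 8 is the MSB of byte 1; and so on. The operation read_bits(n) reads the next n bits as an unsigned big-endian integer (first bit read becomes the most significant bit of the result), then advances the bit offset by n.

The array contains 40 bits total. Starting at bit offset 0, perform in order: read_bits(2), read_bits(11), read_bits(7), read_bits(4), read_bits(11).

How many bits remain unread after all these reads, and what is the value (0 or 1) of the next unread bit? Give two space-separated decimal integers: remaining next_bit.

Read 1: bits[0:2] width=2 -> value=3 (bin 11); offset now 2 = byte 0 bit 2; 38 bits remain
Read 2: bits[2:13] width=11 -> value=1021 (bin 01111111101); offset now 13 = byte 1 bit 5; 27 bits remain
Read 3: bits[13:20] width=7 -> value=18 (bin 0010010); offset now 20 = byte 2 bit 4; 20 bits remain
Read 4: bits[20:24] width=4 -> value=7 (bin 0111); offset now 24 = byte 3 bit 0; 16 bits remain
Read 5: bits[24:35] width=11 -> value=904 (bin 01110001000); offset now 35 = byte 4 bit 3; 5 bits remain

Answer: 5 1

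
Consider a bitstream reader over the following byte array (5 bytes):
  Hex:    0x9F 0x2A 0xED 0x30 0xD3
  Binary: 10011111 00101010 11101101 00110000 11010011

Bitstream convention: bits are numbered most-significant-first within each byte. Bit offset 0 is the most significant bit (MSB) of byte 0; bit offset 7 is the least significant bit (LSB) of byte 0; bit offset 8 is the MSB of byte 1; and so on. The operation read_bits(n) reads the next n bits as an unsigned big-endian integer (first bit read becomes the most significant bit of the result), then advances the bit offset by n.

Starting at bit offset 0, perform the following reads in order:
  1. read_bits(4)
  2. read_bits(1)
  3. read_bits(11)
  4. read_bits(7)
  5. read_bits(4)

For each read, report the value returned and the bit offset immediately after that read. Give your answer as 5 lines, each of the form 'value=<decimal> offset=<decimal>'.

Answer: value=9 offset=4
value=1 offset=5
value=1834 offset=16
value=118 offset=23
value=9 offset=27

Derivation:
Read 1: bits[0:4] width=4 -> value=9 (bin 1001); offset now 4 = byte 0 bit 4; 36 bits remain
Read 2: bits[4:5] width=1 -> value=1 (bin 1); offset now 5 = byte 0 bit 5; 35 bits remain
Read 3: bits[5:16] width=11 -> value=1834 (bin 11100101010); offset now 16 = byte 2 bit 0; 24 bits remain
Read 4: bits[16:23] width=7 -> value=118 (bin 1110110); offset now 23 = byte 2 bit 7; 17 bits remain
Read 5: bits[23:27] width=4 -> value=9 (bin 1001); offset now 27 = byte 3 bit 3; 13 bits remain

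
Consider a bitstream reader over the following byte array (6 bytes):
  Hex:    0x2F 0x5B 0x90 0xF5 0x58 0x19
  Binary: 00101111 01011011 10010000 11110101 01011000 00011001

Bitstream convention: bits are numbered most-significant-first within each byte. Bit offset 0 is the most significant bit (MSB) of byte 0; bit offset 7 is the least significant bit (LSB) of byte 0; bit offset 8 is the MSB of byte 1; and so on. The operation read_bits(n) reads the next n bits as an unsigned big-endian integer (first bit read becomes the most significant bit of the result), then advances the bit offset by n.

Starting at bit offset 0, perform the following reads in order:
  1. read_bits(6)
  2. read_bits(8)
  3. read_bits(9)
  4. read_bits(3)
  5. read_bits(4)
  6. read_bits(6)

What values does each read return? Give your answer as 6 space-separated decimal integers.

Answer: 11 214 456 3 13 21

Derivation:
Read 1: bits[0:6] width=6 -> value=11 (bin 001011); offset now 6 = byte 0 bit 6; 42 bits remain
Read 2: bits[6:14] width=8 -> value=214 (bin 11010110); offset now 14 = byte 1 bit 6; 34 bits remain
Read 3: bits[14:23] width=9 -> value=456 (bin 111001000); offset now 23 = byte 2 bit 7; 25 bits remain
Read 4: bits[23:26] width=3 -> value=3 (bin 011); offset now 26 = byte 3 bit 2; 22 bits remain
Read 5: bits[26:30] width=4 -> value=13 (bin 1101); offset now 30 = byte 3 bit 6; 18 bits remain
Read 6: bits[30:36] width=6 -> value=21 (bin 010101); offset now 36 = byte 4 bit 4; 12 bits remain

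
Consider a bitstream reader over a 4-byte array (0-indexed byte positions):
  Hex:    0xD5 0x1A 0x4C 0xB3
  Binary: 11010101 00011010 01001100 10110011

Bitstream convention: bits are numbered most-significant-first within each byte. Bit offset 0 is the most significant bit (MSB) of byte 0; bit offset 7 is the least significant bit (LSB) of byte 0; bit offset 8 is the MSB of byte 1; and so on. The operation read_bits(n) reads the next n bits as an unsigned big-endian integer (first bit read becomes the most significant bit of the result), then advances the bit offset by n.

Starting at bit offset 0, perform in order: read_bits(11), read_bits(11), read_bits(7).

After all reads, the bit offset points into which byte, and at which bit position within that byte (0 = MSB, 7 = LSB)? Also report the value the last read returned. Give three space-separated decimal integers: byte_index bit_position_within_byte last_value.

Read 1: bits[0:11] width=11 -> value=1704 (bin 11010101000); offset now 11 = byte 1 bit 3; 21 bits remain
Read 2: bits[11:22] width=11 -> value=1683 (bin 11010010011); offset now 22 = byte 2 bit 6; 10 bits remain
Read 3: bits[22:29] width=7 -> value=22 (bin 0010110); offset now 29 = byte 3 bit 5; 3 bits remain

Answer: 3 5 22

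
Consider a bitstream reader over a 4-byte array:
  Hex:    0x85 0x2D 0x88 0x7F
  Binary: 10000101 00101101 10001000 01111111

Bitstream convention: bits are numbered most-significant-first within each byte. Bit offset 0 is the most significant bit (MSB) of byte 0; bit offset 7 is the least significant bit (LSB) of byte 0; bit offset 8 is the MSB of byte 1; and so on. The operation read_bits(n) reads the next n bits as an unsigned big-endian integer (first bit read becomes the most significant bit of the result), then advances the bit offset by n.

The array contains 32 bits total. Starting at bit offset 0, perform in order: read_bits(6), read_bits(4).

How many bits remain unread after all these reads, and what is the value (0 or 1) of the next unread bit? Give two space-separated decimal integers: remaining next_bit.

Answer: 22 1

Derivation:
Read 1: bits[0:6] width=6 -> value=33 (bin 100001); offset now 6 = byte 0 bit 6; 26 bits remain
Read 2: bits[6:10] width=4 -> value=4 (bin 0100); offset now 10 = byte 1 bit 2; 22 bits remain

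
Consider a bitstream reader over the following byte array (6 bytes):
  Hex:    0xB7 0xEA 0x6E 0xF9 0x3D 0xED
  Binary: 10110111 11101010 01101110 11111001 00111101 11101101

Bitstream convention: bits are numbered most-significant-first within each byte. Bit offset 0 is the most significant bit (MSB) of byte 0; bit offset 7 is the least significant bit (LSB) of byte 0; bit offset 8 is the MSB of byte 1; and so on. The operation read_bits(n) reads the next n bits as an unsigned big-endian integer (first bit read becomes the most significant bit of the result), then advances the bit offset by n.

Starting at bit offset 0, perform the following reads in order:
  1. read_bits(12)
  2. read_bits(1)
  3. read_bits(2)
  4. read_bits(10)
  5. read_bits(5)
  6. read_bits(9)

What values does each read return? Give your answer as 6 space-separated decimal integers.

Read 1: bits[0:12] width=12 -> value=2942 (bin 101101111110); offset now 12 = byte 1 bit 4; 36 bits remain
Read 2: bits[12:13] width=1 -> value=1 (bin 1); offset now 13 = byte 1 bit 5; 35 bits remain
Read 3: bits[13:15] width=2 -> value=1 (bin 01); offset now 15 = byte 1 bit 7; 33 bits remain
Read 4: bits[15:25] width=10 -> value=221 (bin 0011011101); offset now 25 = byte 3 bit 1; 23 bits remain
Read 5: bits[25:30] width=5 -> value=30 (bin 11110); offset now 30 = byte 3 bit 6; 18 bits remain
Read 6: bits[30:39] width=9 -> value=158 (bin 010011110); offset now 39 = byte 4 bit 7; 9 bits remain

Answer: 2942 1 1 221 30 158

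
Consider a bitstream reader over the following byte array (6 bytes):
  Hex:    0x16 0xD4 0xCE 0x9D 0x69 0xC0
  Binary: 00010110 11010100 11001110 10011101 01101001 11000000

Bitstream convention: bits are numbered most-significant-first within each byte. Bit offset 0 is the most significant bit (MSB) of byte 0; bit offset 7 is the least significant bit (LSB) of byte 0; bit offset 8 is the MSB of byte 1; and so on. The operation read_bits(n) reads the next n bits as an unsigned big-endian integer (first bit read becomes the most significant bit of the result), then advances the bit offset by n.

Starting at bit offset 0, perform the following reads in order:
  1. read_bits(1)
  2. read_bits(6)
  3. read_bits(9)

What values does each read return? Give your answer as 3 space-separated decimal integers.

Answer: 0 11 212

Derivation:
Read 1: bits[0:1] width=1 -> value=0 (bin 0); offset now 1 = byte 0 bit 1; 47 bits remain
Read 2: bits[1:7] width=6 -> value=11 (bin 001011); offset now 7 = byte 0 bit 7; 41 bits remain
Read 3: bits[7:16] width=9 -> value=212 (bin 011010100); offset now 16 = byte 2 bit 0; 32 bits remain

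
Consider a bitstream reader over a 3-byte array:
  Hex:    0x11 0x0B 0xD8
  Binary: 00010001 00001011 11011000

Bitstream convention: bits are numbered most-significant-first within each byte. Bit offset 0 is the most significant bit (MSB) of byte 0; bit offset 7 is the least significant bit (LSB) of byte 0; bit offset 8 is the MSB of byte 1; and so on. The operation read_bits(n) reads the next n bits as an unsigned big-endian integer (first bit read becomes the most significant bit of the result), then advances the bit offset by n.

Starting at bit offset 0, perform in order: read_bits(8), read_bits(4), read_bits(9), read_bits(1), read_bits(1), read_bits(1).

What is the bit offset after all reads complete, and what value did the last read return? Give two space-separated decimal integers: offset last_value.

Answer: 24 0

Derivation:
Read 1: bits[0:8] width=8 -> value=17 (bin 00010001); offset now 8 = byte 1 bit 0; 16 bits remain
Read 2: bits[8:12] width=4 -> value=0 (bin 0000); offset now 12 = byte 1 bit 4; 12 bits remain
Read 3: bits[12:21] width=9 -> value=379 (bin 101111011); offset now 21 = byte 2 bit 5; 3 bits remain
Read 4: bits[21:22] width=1 -> value=0 (bin 0); offset now 22 = byte 2 bit 6; 2 bits remain
Read 5: bits[22:23] width=1 -> value=0 (bin 0); offset now 23 = byte 2 bit 7; 1 bits remain
Read 6: bits[23:24] width=1 -> value=0 (bin 0); offset now 24 = byte 3 bit 0; 0 bits remain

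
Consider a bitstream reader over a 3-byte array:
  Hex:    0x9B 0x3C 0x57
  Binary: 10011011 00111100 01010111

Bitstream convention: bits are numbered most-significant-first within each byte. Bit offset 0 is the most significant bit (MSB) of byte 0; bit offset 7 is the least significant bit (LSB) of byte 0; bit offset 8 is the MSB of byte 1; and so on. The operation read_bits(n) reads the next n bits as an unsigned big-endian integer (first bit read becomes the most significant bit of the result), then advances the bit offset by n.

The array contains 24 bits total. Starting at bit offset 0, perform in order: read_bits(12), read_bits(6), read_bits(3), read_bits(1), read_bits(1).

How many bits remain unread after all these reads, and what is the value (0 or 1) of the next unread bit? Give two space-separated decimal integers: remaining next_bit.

Read 1: bits[0:12] width=12 -> value=2483 (bin 100110110011); offset now 12 = byte 1 bit 4; 12 bits remain
Read 2: bits[12:18] width=6 -> value=49 (bin 110001); offset now 18 = byte 2 bit 2; 6 bits remain
Read 3: bits[18:21] width=3 -> value=2 (bin 010); offset now 21 = byte 2 bit 5; 3 bits remain
Read 4: bits[21:22] width=1 -> value=1 (bin 1); offset now 22 = byte 2 bit 6; 2 bits remain
Read 5: bits[22:23] width=1 -> value=1 (bin 1); offset now 23 = byte 2 bit 7; 1 bits remain

Answer: 1 1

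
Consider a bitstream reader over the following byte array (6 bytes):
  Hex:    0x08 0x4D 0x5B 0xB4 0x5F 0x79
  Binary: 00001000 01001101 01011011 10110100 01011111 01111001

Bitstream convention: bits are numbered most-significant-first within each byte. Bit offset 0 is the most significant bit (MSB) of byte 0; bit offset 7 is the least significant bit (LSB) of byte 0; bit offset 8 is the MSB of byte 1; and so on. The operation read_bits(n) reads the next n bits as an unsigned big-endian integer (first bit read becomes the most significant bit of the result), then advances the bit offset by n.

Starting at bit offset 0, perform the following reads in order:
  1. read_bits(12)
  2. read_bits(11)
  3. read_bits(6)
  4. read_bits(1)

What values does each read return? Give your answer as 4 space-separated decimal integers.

Read 1: bits[0:12] width=12 -> value=132 (bin 000010000100); offset now 12 = byte 1 bit 4; 36 bits remain
Read 2: bits[12:23] width=11 -> value=1709 (bin 11010101101); offset now 23 = byte 2 bit 7; 25 bits remain
Read 3: bits[23:29] width=6 -> value=54 (bin 110110); offset now 29 = byte 3 bit 5; 19 bits remain
Read 4: bits[29:30] width=1 -> value=1 (bin 1); offset now 30 = byte 3 bit 6; 18 bits remain

Answer: 132 1709 54 1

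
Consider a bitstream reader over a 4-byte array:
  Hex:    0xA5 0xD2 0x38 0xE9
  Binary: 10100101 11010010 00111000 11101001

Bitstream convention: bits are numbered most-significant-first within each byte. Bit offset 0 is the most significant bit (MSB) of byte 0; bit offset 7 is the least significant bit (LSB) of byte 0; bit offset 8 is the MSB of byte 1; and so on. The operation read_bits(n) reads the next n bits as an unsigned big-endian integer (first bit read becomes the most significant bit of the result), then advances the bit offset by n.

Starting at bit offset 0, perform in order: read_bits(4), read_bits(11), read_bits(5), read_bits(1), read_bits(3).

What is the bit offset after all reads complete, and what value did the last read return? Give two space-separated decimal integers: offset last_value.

Answer: 24 0

Derivation:
Read 1: bits[0:4] width=4 -> value=10 (bin 1010); offset now 4 = byte 0 bit 4; 28 bits remain
Read 2: bits[4:15] width=11 -> value=745 (bin 01011101001); offset now 15 = byte 1 bit 7; 17 bits remain
Read 3: bits[15:20] width=5 -> value=3 (bin 00011); offset now 20 = byte 2 bit 4; 12 bits remain
Read 4: bits[20:21] width=1 -> value=1 (bin 1); offset now 21 = byte 2 bit 5; 11 bits remain
Read 5: bits[21:24] width=3 -> value=0 (bin 000); offset now 24 = byte 3 bit 0; 8 bits remain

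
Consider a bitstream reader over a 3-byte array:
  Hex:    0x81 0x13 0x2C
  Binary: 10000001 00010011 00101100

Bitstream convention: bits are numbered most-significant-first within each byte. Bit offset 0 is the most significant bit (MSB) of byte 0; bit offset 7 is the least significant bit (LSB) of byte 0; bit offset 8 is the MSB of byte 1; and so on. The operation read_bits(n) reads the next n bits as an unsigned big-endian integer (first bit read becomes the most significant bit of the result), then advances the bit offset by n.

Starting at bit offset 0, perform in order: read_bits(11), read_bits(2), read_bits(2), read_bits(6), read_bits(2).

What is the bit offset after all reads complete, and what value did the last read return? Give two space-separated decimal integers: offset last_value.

Read 1: bits[0:11] width=11 -> value=1032 (bin 10000001000); offset now 11 = byte 1 bit 3; 13 bits remain
Read 2: bits[11:13] width=2 -> value=2 (bin 10); offset now 13 = byte 1 bit 5; 11 bits remain
Read 3: bits[13:15] width=2 -> value=1 (bin 01); offset now 15 = byte 1 bit 7; 9 bits remain
Read 4: bits[15:21] width=6 -> value=37 (bin 100101); offset now 21 = byte 2 bit 5; 3 bits remain
Read 5: bits[21:23] width=2 -> value=2 (bin 10); offset now 23 = byte 2 bit 7; 1 bits remain

Answer: 23 2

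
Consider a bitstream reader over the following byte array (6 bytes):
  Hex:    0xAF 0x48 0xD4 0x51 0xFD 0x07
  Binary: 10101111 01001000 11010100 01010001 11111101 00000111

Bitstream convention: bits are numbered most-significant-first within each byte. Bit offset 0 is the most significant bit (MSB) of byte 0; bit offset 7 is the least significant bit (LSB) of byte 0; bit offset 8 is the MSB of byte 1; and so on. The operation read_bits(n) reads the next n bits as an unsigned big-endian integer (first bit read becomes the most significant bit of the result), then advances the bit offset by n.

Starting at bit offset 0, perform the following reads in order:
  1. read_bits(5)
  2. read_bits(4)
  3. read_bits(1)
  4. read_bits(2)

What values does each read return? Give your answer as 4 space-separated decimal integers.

Read 1: bits[0:5] width=5 -> value=21 (bin 10101); offset now 5 = byte 0 bit 5; 43 bits remain
Read 2: bits[5:9] width=4 -> value=14 (bin 1110); offset now 9 = byte 1 bit 1; 39 bits remain
Read 3: bits[9:10] width=1 -> value=1 (bin 1); offset now 10 = byte 1 bit 2; 38 bits remain
Read 4: bits[10:12] width=2 -> value=0 (bin 00); offset now 12 = byte 1 bit 4; 36 bits remain

Answer: 21 14 1 0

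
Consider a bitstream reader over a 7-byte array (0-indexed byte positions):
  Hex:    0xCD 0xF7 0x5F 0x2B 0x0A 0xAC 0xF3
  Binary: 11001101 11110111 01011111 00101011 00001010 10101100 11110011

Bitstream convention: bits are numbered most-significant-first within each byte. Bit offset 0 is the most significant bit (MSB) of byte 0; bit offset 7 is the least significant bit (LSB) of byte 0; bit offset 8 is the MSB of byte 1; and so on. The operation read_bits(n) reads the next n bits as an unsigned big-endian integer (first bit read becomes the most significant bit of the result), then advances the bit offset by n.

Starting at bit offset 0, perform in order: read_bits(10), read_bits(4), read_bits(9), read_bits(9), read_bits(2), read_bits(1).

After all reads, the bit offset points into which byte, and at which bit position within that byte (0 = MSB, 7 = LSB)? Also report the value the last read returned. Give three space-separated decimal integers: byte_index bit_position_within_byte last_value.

Read 1: bits[0:10] width=10 -> value=823 (bin 1100110111); offset now 10 = byte 1 bit 2; 46 bits remain
Read 2: bits[10:14] width=4 -> value=13 (bin 1101); offset now 14 = byte 1 bit 6; 42 bits remain
Read 3: bits[14:23] width=9 -> value=431 (bin 110101111); offset now 23 = byte 2 bit 7; 33 bits remain
Read 4: bits[23:32] width=9 -> value=299 (bin 100101011); offset now 32 = byte 4 bit 0; 24 bits remain
Read 5: bits[32:34] width=2 -> value=0 (bin 00); offset now 34 = byte 4 bit 2; 22 bits remain
Read 6: bits[34:35] width=1 -> value=0 (bin 0); offset now 35 = byte 4 bit 3; 21 bits remain

Answer: 4 3 0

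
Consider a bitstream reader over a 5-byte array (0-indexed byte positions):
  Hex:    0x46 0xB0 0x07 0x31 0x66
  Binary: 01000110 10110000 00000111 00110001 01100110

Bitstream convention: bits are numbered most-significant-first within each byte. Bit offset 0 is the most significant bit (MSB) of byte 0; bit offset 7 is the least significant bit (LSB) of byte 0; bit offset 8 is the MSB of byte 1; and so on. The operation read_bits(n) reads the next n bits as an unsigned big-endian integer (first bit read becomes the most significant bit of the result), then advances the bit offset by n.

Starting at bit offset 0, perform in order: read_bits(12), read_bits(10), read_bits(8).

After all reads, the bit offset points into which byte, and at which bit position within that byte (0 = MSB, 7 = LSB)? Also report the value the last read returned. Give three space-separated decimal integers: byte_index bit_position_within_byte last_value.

Read 1: bits[0:12] width=12 -> value=1131 (bin 010001101011); offset now 12 = byte 1 bit 4; 28 bits remain
Read 2: bits[12:22] width=10 -> value=1 (bin 0000000001); offset now 22 = byte 2 bit 6; 18 bits remain
Read 3: bits[22:30] width=8 -> value=204 (bin 11001100); offset now 30 = byte 3 bit 6; 10 bits remain

Answer: 3 6 204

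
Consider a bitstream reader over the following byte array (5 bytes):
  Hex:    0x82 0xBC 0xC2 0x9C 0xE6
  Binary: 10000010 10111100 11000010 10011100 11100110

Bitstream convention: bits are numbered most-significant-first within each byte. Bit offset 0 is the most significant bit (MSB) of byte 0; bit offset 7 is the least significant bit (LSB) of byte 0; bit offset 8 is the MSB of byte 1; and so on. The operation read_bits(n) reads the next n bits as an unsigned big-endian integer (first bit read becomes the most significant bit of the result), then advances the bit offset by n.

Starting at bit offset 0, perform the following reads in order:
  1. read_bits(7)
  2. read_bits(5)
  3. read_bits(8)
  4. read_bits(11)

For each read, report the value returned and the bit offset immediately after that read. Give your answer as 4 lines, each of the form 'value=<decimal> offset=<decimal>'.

Read 1: bits[0:7] width=7 -> value=65 (bin 1000001); offset now 7 = byte 0 bit 7; 33 bits remain
Read 2: bits[7:12] width=5 -> value=11 (bin 01011); offset now 12 = byte 1 bit 4; 28 bits remain
Read 3: bits[12:20] width=8 -> value=204 (bin 11001100); offset now 20 = byte 2 bit 4; 20 bits remain
Read 4: bits[20:31] width=11 -> value=334 (bin 00101001110); offset now 31 = byte 3 bit 7; 9 bits remain

Answer: value=65 offset=7
value=11 offset=12
value=204 offset=20
value=334 offset=31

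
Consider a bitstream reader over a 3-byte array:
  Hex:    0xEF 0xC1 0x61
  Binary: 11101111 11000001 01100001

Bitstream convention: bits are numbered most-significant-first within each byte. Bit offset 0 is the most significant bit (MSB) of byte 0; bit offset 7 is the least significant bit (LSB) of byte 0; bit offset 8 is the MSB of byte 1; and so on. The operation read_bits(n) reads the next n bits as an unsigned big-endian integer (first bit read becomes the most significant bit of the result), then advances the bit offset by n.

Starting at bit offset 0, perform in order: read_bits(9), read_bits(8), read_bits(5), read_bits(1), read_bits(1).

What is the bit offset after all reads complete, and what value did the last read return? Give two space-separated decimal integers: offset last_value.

Answer: 24 1

Derivation:
Read 1: bits[0:9] width=9 -> value=479 (bin 111011111); offset now 9 = byte 1 bit 1; 15 bits remain
Read 2: bits[9:17] width=8 -> value=130 (bin 10000010); offset now 17 = byte 2 bit 1; 7 bits remain
Read 3: bits[17:22] width=5 -> value=24 (bin 11000); offset now 22 = byte 2 bit 6; 2 bits remain
Read 4: bits[22:23] width=1 -> value=0 (bin 0); offset now 23 = byte 2 bit 7; 1 bits remain
Read 5: bits[23:24] width=1 -> value=1 (bin 1); offset now 24 = byte 3 bit 0; 0 bits remain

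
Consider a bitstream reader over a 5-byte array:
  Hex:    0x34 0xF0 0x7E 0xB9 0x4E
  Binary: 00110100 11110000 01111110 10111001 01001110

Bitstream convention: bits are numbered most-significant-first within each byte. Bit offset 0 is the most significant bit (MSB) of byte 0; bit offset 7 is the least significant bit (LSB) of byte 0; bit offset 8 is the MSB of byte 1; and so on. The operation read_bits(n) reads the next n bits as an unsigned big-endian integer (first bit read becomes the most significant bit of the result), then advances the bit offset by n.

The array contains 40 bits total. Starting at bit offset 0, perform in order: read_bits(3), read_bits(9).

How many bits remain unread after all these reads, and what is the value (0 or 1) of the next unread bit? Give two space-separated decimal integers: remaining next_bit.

Answer: 28 0

Derivation:
Read 1: bits[0:3] width=3 -> value=1 (bin 001); offset now 3 = byte 0 bit 3; 37 bits remain
Read 2: bits[3:12] width=9 -> value=335 (bin 101001111); offset now 12 = byte 1 bit 4; 28 bits remain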